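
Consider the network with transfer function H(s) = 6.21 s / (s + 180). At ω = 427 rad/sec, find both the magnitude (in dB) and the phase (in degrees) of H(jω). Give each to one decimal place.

|j427| = 427
|j427 + 180| = √(427² + 180²) = 463.4
|H(j427)| = 6.21 × 427 / 463.4 = 5.7223
20 log₁₀(5.7223) = 15.15 dB
∠(j427) = 90.00°
∠(j427 + 180) = arctan(427/180) = 67.14°
∠H(j427) = 90.00° − 67.14° = 22.86°

|H| = 15.2 dB, ∠H = 22.9°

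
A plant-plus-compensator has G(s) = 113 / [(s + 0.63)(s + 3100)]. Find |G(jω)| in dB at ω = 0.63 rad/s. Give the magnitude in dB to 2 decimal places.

-27.76 dB

|j0.63 + 0.63| = √(0.63² + 0.63²) = 0.891
|j0.63 + 3100| = √(0.63² + 3100²) = 3100
|G(j0.63)| = 113 / (0.891 × 3100) = 0.040913
20 log₁₀(0.040913) = -27.763 dB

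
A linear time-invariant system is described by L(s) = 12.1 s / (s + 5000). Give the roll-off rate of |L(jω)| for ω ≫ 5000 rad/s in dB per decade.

0 dB/decade

With 1 zero and 1 pole, the high-frequency asymptotic slope is 20 × (1 − 1) = 0 dB/decade.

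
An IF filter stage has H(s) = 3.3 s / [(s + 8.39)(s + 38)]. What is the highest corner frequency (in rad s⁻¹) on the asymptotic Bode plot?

38 rad s⁻¹

Break frequencies occur at each pole and zero magnitude: 8.39 rad s⁻¹, 38 rad s⁻¹.
The highest is 38 rad s⁻¹.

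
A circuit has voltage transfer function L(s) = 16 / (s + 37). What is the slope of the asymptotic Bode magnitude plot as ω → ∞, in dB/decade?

With 0 zeros and 1 pole, the high-frequency asymptotic slope is 20 × (0 − 1) = -20 dB/decade.

-20 dB/decade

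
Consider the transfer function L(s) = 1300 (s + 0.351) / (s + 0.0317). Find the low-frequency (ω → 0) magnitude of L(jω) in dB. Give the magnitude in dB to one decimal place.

L(0) = 1300 × 0.351 / 0.0317 = 14394
20 log₁₀(14394) = 83.16 dB

83.2 dB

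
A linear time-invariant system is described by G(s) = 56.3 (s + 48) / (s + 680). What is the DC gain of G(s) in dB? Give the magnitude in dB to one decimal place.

G(0) = 56.3 × 48 / 680 = 3.9741
20 log₁₀(3.9741) = 11.98 dB

12.0 dB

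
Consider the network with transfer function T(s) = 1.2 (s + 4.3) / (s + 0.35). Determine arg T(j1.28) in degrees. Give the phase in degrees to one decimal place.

∠(j1.28 + 4.3) = arctan(1.28/4.3) = 16.58°
∠(j1.28 + 0.35) = arctan(1.28/0.35) = 74.71°
∠T(j1.28) = 16.58° − 74.71° = -58.13°

-58.1 deg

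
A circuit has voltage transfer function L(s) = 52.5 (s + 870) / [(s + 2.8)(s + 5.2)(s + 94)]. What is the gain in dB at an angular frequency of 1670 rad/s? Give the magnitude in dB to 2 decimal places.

|j1670 + 870| = √(1670² + 870²) = 1883
|j1670 + 2.8| = √(1670² + 2.8²) = 1670
|j1670 + 5.2| = √(1670² + 5.2²) = 1670
|j1670 + 94| = √(1670² + 94²) = 1673
|L(j1670)| = 52.5 × 1883 / (1670 × 1670 × 1673) = 2.1192e-05
20 log₁₀(2.1192e-05) = -93.476 dB

-93.48 dB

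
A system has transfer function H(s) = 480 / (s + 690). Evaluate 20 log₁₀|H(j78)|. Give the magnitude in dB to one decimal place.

|j78 + 690| = √(78² + 690²) = 694.4
|H(j78)| = 480 / 694.4 = 0.69125
20 log₁₀(0.69125) = -3.21 dB

-3.2 dB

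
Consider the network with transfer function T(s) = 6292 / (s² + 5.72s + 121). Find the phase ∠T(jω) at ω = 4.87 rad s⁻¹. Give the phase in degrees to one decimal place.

-16.0 deg

∠[(j4.87)² + 5.72(j4.87) + 121] = ∠[97.283 + j27.856] = 15.98°
∠T(j4.87) = −15.98° = -15.98°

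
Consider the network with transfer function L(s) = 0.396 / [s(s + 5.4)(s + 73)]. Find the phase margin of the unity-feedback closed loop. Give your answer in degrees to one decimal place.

Gain crossover: |L(jω)| = 1 at ω ≈ 0.001 rad s⁻¹.
∠L(j0.001) = −90° − arctan(0.001/5.4) − arctan(0.001/73) ≈ -90.01°
PM = 180° + (-90.01°) = 89.99°

90.0°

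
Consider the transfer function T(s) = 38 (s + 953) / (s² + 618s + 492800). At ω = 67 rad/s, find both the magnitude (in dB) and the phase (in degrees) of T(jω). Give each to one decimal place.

|j67 + 953| = √(67² + 953²) = 955.4
|(j67)² + 618(j67) + 492800| = |4.8831e+05 + j41406| = 4.901e+05
|T(j67)| = 38 × 955.4 / 4.901e+05 = 0.074079
20 log₁₀(0.074079) = -22.61 dB
∠(j67 + 953) = arctan(67/953) = 4.02°
∠[(j67)² + 618(j67) + 492800] = ∠[4.8831e+05 + j41406] = 4.85°
∠T(j67) = 4.02° − 4.85° = -0.83°

|T| = -22.6 dB, ∠T = -0.8 deg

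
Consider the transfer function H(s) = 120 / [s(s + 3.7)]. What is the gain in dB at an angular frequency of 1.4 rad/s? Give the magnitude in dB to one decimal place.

|j1.4 + 3.7| = √(1.4² + 3.7²) = 3.956
|j1.4| = 1.4
|H(j1.4)| = 120 / (3.956 × 1.4) = 21.667
20 log₁₀(21.667) = 26.72 dB

26.7 dB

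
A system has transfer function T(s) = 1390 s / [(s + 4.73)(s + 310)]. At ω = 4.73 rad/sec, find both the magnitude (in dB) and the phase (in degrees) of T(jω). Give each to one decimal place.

|T| = 10.0 dB, ∠T = 44.1°

|j4.73| = 4.73
|j4.73 + 4.73| = √(4.73² + 4.73²) = 6.689
|j4.73 + 310| = √(4.73² + 310²) = 310
|T(j4.73)| = 1390 × 4.73 / (6.689 × 310) = 3.1702
20 log₁₀(3.1702) = 10.02 dB
∠(j4.73) = 90.00°
∠(j4.73 + 4.73) = arctan(4.73/4.73) = 45.00°
∠(j4.73 + 310) = arctan(4.73/310) = 0.87°
∠T(j4.73) = 90.00° − (45.00° + 0.87°) = 44.13°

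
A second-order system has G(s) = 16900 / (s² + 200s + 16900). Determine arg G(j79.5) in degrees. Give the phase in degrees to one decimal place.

∠[(j79.5)² + 200(j79.5) + 16900] = ∠[10580 + j15900] = 56.36°
∠G(j79.5) = −56.36° = -56.36°

-56.4 deg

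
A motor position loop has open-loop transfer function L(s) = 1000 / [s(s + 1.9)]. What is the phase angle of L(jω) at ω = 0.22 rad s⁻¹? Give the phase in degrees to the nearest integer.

-97 deg

∠(j0.22 + 1.9) = arctan(0.22/1.9) = 6.60°
∠(j0.22) = 90.00°
∠L(j0.22) = − (6.60° + 90.00°) = -96.60°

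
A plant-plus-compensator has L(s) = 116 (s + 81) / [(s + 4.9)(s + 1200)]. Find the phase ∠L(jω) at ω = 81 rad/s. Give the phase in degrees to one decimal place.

-45.4 deg

∠(j81 + 81) = arctan(81/81) = 45.00°
∠(j81 + 4.9) = arctan(81/4.9) = 86.54°
∠(j81 + 1200) = arctan(81/1200) = 3.86°
∠L(j81) = 45.00° − (86.54° + 3.86°) = -45.40°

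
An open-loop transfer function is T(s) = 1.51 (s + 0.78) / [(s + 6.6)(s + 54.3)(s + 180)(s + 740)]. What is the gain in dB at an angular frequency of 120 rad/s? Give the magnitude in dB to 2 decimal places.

-143.03 dB

|j120 + 0.78| = √(120² + 0.78²) = 120
|j120 + 6.6| = √(120² + 6.6²) = 120.2
|j120 + 54.3| = √(120² + 54.3²) = 131.7
|j120 + 180| = √(120² + 180²) = 216.3
|j120 + 740| = √(120² + 740²) = 749.7
|T(j120)| = 1.51 × 120 / (120.2 × 131.7 × 216.3 × 749.7) = 7.0584e-08
20 log₁₀(7.0584e-08) = -143.026 dB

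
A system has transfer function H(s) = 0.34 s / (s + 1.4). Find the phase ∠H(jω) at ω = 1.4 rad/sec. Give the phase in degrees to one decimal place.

45.0 deg

∠(j1.4) = 90.00°
∠(j1.4 + 1.4) = arctan(1.4/1.4) = 45.00°
∠H(j1.4) = 90.00° − 45.00° = 45.00°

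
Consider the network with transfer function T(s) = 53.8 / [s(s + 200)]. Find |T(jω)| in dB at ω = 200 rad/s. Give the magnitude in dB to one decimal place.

-60.4 dB

|j200 + 200| = √(200² + 200²) = 282.8
|j200| = 200
|T(j200)| = 53.8 / (282.8 × 200) = 0.00095106
20 log₁₀(0.00095106) = -60.44 dB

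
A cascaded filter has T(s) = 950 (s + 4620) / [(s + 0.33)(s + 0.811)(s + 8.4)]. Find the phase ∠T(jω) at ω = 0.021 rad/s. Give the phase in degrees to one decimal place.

-5.3°

∠(j0.021 + 4620) = arctan(0.021/4620) = 0.00°
∠(j0.021 + 0.33) = arctan(0.021/0.33) = 3.64°
∠(j0.021 + 0.811) = arctan(0.021/0.811) = 1.48°
∠(j0.021 + 8.4) = arctan(0.021/8.4) = 0.14°
∠T(j0.021) = 0.00° − (3.64° + 1.48° + 0.14°) = -5.27°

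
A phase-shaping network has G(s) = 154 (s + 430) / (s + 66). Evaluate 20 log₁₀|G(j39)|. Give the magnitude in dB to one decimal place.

58.8 dB

|j39 + 430| = √(39² + 430²) = 431.8
|j39 + 66| = √(39² + 66²) = 76.66
|G(j39)| = 154 × 431.8 / 76.66 = 867.34
20 log₁₀(867.34) = 58.76 dB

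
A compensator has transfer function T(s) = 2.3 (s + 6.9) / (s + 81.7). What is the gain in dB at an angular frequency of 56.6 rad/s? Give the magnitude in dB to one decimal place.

2.4 dB

|j56.6 + 6.9| = √(56.6² + 6.9²) = 57.02
|j56.6 + 81.7| = √(56.6² + 81.7²) = 99.39
|T(j56.6)| = 2.3 × 57.02 / 99.39 = 1.3195
20 log₁₀(1.3195) = 2.41 dB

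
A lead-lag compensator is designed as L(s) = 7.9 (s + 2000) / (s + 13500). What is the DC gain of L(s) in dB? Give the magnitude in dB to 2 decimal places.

1.37 dB

L(0) = 7.9 × 2000 / 13500 = 1.1704
20 log₁₀(1.1704) = 1.366 dB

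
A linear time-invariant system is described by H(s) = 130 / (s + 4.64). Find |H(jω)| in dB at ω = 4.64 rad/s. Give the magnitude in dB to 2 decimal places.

25.94 dB

|j4.64 + 4.64| = √(4.64² + 4.64²) = 6.562
|H(j4.64)| = 130 / 6.562 = 19.811
20 log₁₀(19.811) = 25.938 dB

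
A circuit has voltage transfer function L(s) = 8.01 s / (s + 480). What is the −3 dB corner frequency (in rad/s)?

480 rad/s

For a single-pole high-pass, the −3 dB point is at the pole: ω = 480 rad/s.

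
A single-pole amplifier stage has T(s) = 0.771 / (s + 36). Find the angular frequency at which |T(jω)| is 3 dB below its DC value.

36 rad/sec

For a single-pole low-pass, the −3 dB point is at the pole: ω = 36 rad/sec.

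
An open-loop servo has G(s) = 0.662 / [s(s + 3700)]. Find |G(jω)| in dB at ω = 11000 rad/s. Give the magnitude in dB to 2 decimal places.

|j11000 + 3700| = √(11000² + 3700²) = 1.161e+04
|j11000| = 1.1e+04
|G(j11000)| = 0.662 / (1.161e+04 × 1.1e+04) = 5.1856e-09
20 log₁₀(5.1856e-09) = -165.704 dB

-165.70 dB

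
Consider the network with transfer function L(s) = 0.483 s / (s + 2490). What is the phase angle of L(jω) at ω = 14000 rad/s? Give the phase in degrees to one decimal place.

10.1°

∠(j14000) = 90.00°
∠(j14000 + 2490) = arctan(14000/2490) = 79.91°
∠L(j14000) = 90.00° − 79.91° = 10.09°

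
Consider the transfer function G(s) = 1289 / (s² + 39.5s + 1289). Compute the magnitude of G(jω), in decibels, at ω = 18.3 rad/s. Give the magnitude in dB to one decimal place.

0.6 dB

|(j18.3)² + 39.5(j18.3) + 1289| = |954.11 + j722.85| = 1197
|G(j18.3)| = 1289 / 1197 = 1.0768
20 log₁₀(1.0768) = 0.64 dB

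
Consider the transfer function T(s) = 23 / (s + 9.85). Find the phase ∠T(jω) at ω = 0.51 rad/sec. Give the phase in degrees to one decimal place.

-3.0°

∠(j0.51 + 9.85) = arctan(0.51/9.85) = 2.96°
∠T(j0.51) = −2.96° = -2.96°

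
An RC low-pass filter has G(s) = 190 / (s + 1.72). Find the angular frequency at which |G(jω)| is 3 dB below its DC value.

For a single-pole low-pass, the −3 dB point is at the pole: ω = 1.72 rad/s.

1.72 rad/s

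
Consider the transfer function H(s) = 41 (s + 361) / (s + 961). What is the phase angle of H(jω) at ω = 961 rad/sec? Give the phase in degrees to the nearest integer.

24°

∠(j961 + 361) = arctan(961/361) = 69.41°
∠(j961 + 961) = arctan(961/961) = 45.00°
∠H(j961) = 69.41° − 45.00° = 24.41°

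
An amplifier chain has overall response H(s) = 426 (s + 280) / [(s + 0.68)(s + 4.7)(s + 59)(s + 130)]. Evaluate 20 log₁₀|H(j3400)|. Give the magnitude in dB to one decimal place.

|j3400 + 280| = √(3400² + 280²) = 3412
|j3400 + 0.68| = √(3400² + 0.68²) = 3400
|j3400 + 4.7| = √(3400² + 4.7²) = 3400
|j3400 + 59| = √(3400² + 59²) = 3401
|j3400 + 130| = √(3400² + 130²) = 3402
|H(j3400)| = 426 × 3412 / (3400 × 3400 × 3401 × 3402) = 1.0866e-08
20 log₁₀(1.0866e-08) = -159.28 dB

-159.3 dB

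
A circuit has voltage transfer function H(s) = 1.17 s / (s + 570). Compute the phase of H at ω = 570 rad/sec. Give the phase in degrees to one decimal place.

45.0 deg

∠(j570) = 90.00°
∠(j570 + 570) = arctan(570/570) = 45.00°
∠H(j570) = 90.00° − 45.00° = 45.00°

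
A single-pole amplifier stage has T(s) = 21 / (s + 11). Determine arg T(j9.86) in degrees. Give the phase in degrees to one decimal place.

∠(j9.86 + 11) = arctan(9.86/11) = 41.87°
∠T(j9.86) = −41.87° = -41.87°

-41.9 deg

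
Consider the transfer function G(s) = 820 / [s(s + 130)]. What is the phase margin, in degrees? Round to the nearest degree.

87°

Gain crossover: |G(jω)| = 1 at ω ≈ 6.3 rad/s.
∠G(j6.3) = −90° − arctan(6.3/130) ≈ -92.77°
PM = 180° + (-92.77°) = 87.23°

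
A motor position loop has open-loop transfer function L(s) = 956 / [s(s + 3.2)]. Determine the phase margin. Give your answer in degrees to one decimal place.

Gain crossover: |L(jω)| = 1 at ω ≈ 30.8 rad/sec.
∠L(j30.8) = −90° − arctan(30.8/3.2) ≈ -174.08°
PM = 180° + (-174.08°) = 5.92°

5.9 deg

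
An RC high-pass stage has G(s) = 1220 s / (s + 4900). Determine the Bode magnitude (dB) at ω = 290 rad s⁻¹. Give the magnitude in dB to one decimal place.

37.2 dB

|j290| = 290
|j290 + 4900| = √(290² + 4900²) = 4909
|G(j290)| = 1220 × 290 / 4909 = 72.078
20 log₁₀(72.078) = 37.16 dB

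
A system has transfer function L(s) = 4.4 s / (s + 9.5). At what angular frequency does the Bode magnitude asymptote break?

9.5 rad/s

The single real pole at s = −9.5 gives a corner at ω = 9.5 rad/s.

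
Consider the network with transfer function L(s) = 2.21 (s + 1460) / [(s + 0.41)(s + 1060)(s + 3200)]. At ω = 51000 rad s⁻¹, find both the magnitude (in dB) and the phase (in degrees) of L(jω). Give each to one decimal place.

|j51000 + 1460| = √(51000² + 1460²) = 5.102e+04
|j51000 + 0.41| = √(51000² + 0.41²) = 5.1e+04
|j51000 + 1060| = √(51000² + 1060²) = 5.101e+04
|j51000 + 3200| = √(51000² + 3200²) = 5.11e+04
|L(j51000)| = 2.21 × 5.102e+04 / (5.1e+04 × 5.101e+04 × 5.11e+04) = 8.4817e-10
20 log₁₀(8.4817e-10) = -181.43 dB
∠(j51000 + 1460) = arctan(51000/1460) = 88.36°
∠(j51000 + 0.41) = arctan(51000/0.41) = 90.00°
∠(j51000 + 1060) = arctan(51000/1060) = 88.81°
∠(j51000 + 3200) = arctan(51000/3200) = 86.41°
∠L(j51000) = 88.36° − (90.00° + 88.81° + 86.41°) = -176.86°

|L| = -181.4 dB, ∠L = -176.9°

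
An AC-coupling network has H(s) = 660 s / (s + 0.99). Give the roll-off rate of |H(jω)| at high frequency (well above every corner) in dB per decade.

0 dB/decade

With 1 zero and 1 pole, the high-frequency asymptotic slope is 20 × (1 − 1) = 0 dB/decade.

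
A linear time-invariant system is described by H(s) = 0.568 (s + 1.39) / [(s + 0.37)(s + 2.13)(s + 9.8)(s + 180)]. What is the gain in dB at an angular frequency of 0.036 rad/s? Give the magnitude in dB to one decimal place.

-65.0 dB

|j0.036 + 1.39| = √(0.036² + 1.39²) = 1.39
|j0.036 + 0.37| = √(0.036² + 0.37²) = 0.3717
|j0.036 + 2.13| = √(0.036² + 2.13²) = 2.13
|j0.036 + 9.8| = √(0.036² + 9.8²) = 9.8
|j0.036 + 180| = √(0.036² + 180²) = 180
|H(j0.036)| = 0.568 × 1.39 / (0.3717 × 2.13 × 9.8 × 180) = 0.00056535
20 log₁₀(0.00056535) = -64.95 dB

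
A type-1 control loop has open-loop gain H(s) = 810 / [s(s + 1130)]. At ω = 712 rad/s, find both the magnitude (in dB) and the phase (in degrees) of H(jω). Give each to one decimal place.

|H| = -61.4 dB, ∠H = -122.2°

|j712 + 1130| = √(712² + 1130²) = 1336
|j712| = 712
|H(j712)| = 810 / (1336 × 712) = 0.00085178
20 log₁₀(0.00085178) = -61.39 dB
∠(j712 + 1130) = arctan(712/1130) = 32.21°
∠(j712) = 90.00°
∠H(j712) = − (32.21° + 90.00°) = -122.21°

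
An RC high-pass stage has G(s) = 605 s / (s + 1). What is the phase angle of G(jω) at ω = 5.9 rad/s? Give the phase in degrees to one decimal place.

9.6 deg

∠(j5.9) = 90.00°
∠(j5.9 + 1) = arctan(5.9/1) = 80.38°
∠G(j5.9) = 90.00° − 80.38° = 9.62°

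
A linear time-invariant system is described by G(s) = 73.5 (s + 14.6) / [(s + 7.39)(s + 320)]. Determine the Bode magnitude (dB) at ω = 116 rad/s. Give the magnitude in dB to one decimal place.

-13.3 dB

|j116 + 14.6| = √(116² + 14.6²) = 116.9
|j116 + 7.39| = √(116² + 7.39²) = 116.2
|j116 + 320| = √(116² + 320²) = 340.4
|G(j116)| = 73.5 × 116.9 / (116.2 × 340.4) = 0.2172
20 log₁₀(0.2172) = -13.26 dB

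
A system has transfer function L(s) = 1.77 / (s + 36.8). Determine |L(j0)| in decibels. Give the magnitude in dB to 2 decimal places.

-26.36 dB

L(0) = 1.77 / 36.8 = 0.048098
20 log₁₀(0.048098) = -26.357 dB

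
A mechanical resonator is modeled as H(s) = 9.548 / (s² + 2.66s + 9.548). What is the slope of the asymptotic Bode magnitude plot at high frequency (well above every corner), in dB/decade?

With 0 zeros and 2 poles, the high-frequency asymptotic slope is 20 × (0 − 2) = -40 dB/decade.

-40 dB/decade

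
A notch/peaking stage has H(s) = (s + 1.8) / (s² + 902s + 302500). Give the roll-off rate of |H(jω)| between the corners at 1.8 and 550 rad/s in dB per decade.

20 dB/decade

In this band the factors already past their corner are: zero at 1.8; net slope = 20 dB/decade.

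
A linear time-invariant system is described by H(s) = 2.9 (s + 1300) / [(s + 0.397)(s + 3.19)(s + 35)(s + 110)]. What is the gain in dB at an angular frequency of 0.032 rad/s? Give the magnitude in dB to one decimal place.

-2.3 dB

|j0.032 + 1300| = √(0.032² + 1300²) = 1300
|j0.032 + 0.397| = √(0.032² + 0.397²) = 0.3983
|j0.032 + 3.19| = √(0.032² + 3.19²) = 3.19
|j0.032 + 35| = √(0.032² + 35²) = 35
|j0.032 + 110| = √(0.032² + 110²) = 110
|H(j0.032)| = 2.9 × 1300 / (0.3983 × 3.19 × 35 × 110) = 0.77067
20 log₁₀(0.77067) = -2.26 dB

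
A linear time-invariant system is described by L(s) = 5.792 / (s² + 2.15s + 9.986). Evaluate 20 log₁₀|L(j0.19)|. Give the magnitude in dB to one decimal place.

-4.7 dB

|(j0.19)² + 2.15(j0.19) + 9.986| = |9.9499 + j0.4085| = 9.958
|L(j0.19)| = 5.792 / 9.958 = 0.58163
20 log₁₀(0.58163) = -4.71 dB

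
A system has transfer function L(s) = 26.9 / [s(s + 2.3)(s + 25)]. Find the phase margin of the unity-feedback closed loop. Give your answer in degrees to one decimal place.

77.7°

Gain crossover: |L(jω)| = 1 at ω ≈ 0.459 rad s⁻¹.
∠L(j0.459) = −90° − arctan(0.459/2.3) − arctan(0.459/25) ≈ -102.33°
PM = 180° + (-102.33°) = 77.67°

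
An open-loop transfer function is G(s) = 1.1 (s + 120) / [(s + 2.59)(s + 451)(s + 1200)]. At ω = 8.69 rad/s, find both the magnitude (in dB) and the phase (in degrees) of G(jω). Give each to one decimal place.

|j8.69 + 120| = √(8.69² + 120²) = 120.3
|j8.69 + 2.59| = √(8.69² + 2.59²) = 9.068
|j8.69 + 451| = √(8.69² + 451²) = 451.1
|j8.69 + 1200| = √(8.69² + 1200²) = 1200
|G(j8.69)| = 1.1 × 120.3 / (9.068 × 451.1 × 1200) = 2.6962e-05
20 log₁₀(2.6962e-05) = -91.38 dB
∠(j8.69 + 120) = arctan(8.69/120) = 4.14°
∠(j8.69 + 2.59) = arctan(8.69/2.59) = 73.40°
∠(j8.69 + 451) = arctan(8.69/451) = 1.10°
∠(j8.69 + 1200) = arctan(8.69/1200) = 0.41°
∠G(j8.69) = 4.14° − (73.40° + 1.10° + 0.41°) = -70.78°

|G| = -91.4 dB, ∠G = -70.8°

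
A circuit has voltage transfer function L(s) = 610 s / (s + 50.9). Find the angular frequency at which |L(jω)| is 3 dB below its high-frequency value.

For a single-pole high-pass, the −3 dB point is at the pole: ω = 50.9 rad/s.

50.9 rad/s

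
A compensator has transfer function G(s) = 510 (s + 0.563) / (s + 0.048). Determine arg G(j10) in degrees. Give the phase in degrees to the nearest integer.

∠(j10 + 0.563) = arctan(10/0.563) = 86.78°
∠(j10 + 0.048) = arctan(10/0.048) = 89.72°
∠G(j10) = 86.78° − 89.72° = -2.95°

-3 deg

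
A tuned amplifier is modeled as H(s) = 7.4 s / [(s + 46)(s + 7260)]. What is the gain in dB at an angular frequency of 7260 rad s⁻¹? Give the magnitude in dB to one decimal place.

|j7260| = 7260
|j7260 + 46| = √(7260² + 46²) = 7260
|j7260 + 7260| = √(7260² + 7260²) = 1.027e+04
|H(j7260)| = 7.4 × 7260 / (7260 × 1.027e+04) = 0.00072073
20 log₁₀(0.00072073) = -62.84 dB

-62.8 dB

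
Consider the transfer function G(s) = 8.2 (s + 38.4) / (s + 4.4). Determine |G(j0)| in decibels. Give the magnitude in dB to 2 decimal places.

G(0) = 8.2 × 38.4 / 4.4 = 71.564
20 log₁₀(71.564) = 37.094 dB

37.09 dB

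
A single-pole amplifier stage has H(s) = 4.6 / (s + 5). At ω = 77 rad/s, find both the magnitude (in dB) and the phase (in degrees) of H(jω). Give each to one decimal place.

|j77 + 5| = √(77² + 5²) = 77.16
|H(j77)| = 4.6 / 77.16 = 0.059615
20 log₁₀(0.059615) = -24.49 dB
∠(j77 + 5) = arctan(77/5) = 86.28°
∠H(j77) = −86.28° = -86.28°

|H| = -24.5 dB, ∠H = -86.3°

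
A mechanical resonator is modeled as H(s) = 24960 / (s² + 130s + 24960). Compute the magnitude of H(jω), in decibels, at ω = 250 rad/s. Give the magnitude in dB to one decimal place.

|(j250)² + 130(j250) + 24960| = |-37540 + j32500| = 4.965e+04
|H(j250)| = 24960 / 4.965e+04 = 0.50268
20 log₁₀(0.50268) = -5.97 dB

-6.0 dB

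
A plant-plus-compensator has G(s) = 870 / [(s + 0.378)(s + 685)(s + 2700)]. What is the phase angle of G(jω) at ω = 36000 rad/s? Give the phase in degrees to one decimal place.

∠(j36000 + 0.378) = arctan(36000/0.378) = 90.00°
∠(j36000 + 685) = arctan(36000/685) = 88.91°
∠(j36000 + 2700) = arctan(36000/2700) = 85.71°
∠G(j36000) = − (90.00° + 88.91° + 85.71°) = -264.62°

-264.6 deg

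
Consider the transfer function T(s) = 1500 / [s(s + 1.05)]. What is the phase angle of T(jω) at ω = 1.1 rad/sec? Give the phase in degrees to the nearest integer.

∠(j1.1 + 1.05) = arctan(1.1/1.05) = 46.33°
∠(j1.1) = 90.00°
∠T(j1.1) = − (46.33° + 90.00°) = -136.33°

-136°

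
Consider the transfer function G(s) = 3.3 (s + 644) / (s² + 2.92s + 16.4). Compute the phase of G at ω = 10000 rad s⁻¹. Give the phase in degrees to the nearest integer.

-94°

∠(j10000 + 644) = arctan(10000/644) = 86.32°
∠[(j10000)² + 2.92(j10000) + 16.4] = ∠[-1e+08 + j29200] = 179.98°
∠G(j10000) = 86.32° − 179.98° = -93.67°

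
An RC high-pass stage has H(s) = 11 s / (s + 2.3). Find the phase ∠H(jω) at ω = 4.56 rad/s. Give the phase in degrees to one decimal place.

∠(j4.56) = 90.00°
∠(j4.56 + 2.3) = arctan(4.56/2.3) = 63.23°
∠H(j4.56) = 90.00° − 63.23° = 26.77°

26.8°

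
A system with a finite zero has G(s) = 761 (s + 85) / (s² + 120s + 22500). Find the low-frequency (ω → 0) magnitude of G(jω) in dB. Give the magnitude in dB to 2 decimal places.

9.17 dB

G(0) = 761 × 85 / 22500 = 2.8749
20 log₁₀(2.8749) = 9.172 dB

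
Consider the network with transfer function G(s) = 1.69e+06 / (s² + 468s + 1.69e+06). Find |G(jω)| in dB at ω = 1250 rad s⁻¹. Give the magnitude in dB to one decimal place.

|(j1250)² + 468(j1250) + 1.69e+06| = |1.275e+05 + j5.85e+05| = 5.987e+05
|G(j1250)| = 1.69e+06 / 5.987e+05 = 2.8226
20 log₁₀(2.8226) = 9.01 dB

9.0 dB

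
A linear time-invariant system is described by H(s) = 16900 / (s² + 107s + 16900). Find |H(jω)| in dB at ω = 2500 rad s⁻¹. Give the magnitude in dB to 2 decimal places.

-51.34 dB

|(j2500)² + 107(j2500) + 16900| = |-6.2331e+06 + j2.675e+05| = 6.239e+06
|H(j2500)| = 16900 / 6.239e+06 = 0.0027088
20 log₁₀(0.0027088) = -51.344 dB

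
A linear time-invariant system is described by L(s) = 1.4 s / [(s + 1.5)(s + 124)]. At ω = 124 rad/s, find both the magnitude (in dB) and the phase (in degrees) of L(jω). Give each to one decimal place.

|j124| = 124
|j124 + 1.5| = √(124² + 1.5²) = 124
|j124 + 124| = √(124² + 124²) = 175.4
|L(j124)| = 1.4 × 124 / (124 × 175.4) = 0.0079829
20 log₁₀(0.0079829) = -41.96 dB
∠(j124) = 90.00°
∠(j124 + 1.5) = arctan(124/1.5) = 89.31°
∠(j124 + 124) = arctan(124/124) = 45.00°
∠L(j124) = 90.00° − (89.31° + 45.00°) = -44.31°

|L| = -42.0 dB, ∠L = -44.3 deg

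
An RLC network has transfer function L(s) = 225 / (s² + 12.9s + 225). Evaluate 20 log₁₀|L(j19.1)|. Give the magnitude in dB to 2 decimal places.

-2.00 dB

|(j19.1)² + 12.9(j19.1) + 225| = |-139.81 + j246.39| = 283.3
|L(j19.1)| = 225 / 283.3 = 0.79423
20 log₁₀(0.79423) = -2.001 dB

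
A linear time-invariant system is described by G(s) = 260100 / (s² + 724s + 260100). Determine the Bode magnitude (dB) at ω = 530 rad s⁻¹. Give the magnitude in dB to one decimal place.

-3.4 dB

|(j530)² + 724(j530) + 260100| = |-20800 + j3.8372e+05| = 3.843e+05
|G(j530)| = 260100 / 3.843e+05 = 0.67684
20 log₁₀(0.67684) = -3.39 dB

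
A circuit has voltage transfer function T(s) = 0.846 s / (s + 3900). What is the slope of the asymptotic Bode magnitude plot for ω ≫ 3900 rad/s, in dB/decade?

0 dB/decade

With 1 zero and 1 pole, the high-frequency asymptotic slope is 20 × (1 − 1) = 0 dB/decade.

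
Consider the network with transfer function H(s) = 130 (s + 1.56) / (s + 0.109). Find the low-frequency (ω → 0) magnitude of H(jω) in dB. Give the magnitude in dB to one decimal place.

65.4 dB

H(0) = 130 × 1.56 / 0.109 = 1860.6
20 log₁₀(1860.6) = 65.39 dB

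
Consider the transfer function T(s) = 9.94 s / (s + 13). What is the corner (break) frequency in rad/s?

The single real pole at s = −13 gives a corner at ω = 13 rad/s.

13 rad/s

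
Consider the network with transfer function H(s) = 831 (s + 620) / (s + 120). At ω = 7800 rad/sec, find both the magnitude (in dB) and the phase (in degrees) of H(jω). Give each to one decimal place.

|H| = 58.4 dB, ∠H = -3.7°

|j7800 + 620| = √(7800² + 620²) = 7825
|j7800 + 120| = √(7800² + 120²) = 7801
|H(j7800)| = 831 × 7825 / 7801 = 833.52
20 log₁₀(833.52) = 58.42 dB
∠(j7800 + 620) = arctan(7800/620) = 85.46°
∠(j7800 + 120) = arctan(7800/120) = 89.12°
∠H(j7800) = 85.46° − 89.12° = -3.66°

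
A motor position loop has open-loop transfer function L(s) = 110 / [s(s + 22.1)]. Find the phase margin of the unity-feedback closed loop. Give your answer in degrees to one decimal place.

Gain crossover: |L(jω)| = 1 at ω ≈ 4.86 rad s⁻¹.
∠L(j4.86) = −90° − arctan(4.86/22.1) ≈ -102.41°
PM = 180° + (-102.41°) = 77.59°

77.6°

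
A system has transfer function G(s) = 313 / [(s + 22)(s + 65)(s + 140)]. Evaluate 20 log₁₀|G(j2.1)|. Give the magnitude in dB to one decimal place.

|j2.1 + 22| = √(2.1² + 22²) = 22.1
|j2.1 + 65| = √(2.1² + 65²) = 65.03
|j2.1 + 140| = √(2.1² + 140²) = 140
|G(j2.1)| = 313 / (22.1 × 65.03 × 140) = 0.0015554
20 log₁₀(0.0015554) = -56.16 dB

-56.2 dB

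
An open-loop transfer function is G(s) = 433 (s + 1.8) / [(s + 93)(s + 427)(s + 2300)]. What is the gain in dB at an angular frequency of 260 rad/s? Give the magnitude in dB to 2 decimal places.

|j260 + 1.8| = √(260² + 1.8²) = 260
|j260 + 93| = √(260² + 93²) = 276.1
|j260 + 427| = √(260² + 427²) = 499.9
|j260 + 2300| = √(260² + 2300²) = 2315
|G(j260)| = 433 × 260 / (276.1 × 499.9 × 2315) = 0.00035234
20 log₁₀(0.00035234) = -69.061 dB

-69.06 dB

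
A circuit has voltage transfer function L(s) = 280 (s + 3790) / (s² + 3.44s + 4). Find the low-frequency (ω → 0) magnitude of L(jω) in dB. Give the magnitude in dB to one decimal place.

L(0) = 280 × 3790 / 4 = 2.653e+05
20 log₁₀(2.653e+05) = 108.47 dB

108.5 dB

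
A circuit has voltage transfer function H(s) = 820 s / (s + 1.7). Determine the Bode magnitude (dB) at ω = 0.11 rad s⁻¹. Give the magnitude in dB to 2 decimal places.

34.48 dB

|j0.11| = 0.11
|j0.11 + 1.7| = √(0.11² + 1.7²) = 1.704
|H(j0.11)| = 820 × 0.11 / 1.704 = 52.948
20 log₁₀(52.948) = 34.477 dB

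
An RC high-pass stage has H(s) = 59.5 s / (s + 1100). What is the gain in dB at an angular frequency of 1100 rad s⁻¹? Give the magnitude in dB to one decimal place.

32.5 dB

|j1100| = 1100
|j1100 + 1100| = √(1100² + 1100²) = 1556
|H(j1100)| = 59.5 × 1100 / 1556 = 42.073
20 log₁₀(42.073) = 32.48 dB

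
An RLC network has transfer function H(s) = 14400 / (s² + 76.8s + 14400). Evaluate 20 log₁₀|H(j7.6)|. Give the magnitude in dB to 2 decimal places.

|(j7.6)² + 76.8(j7.6) + 14400| = |14342 + j583.68| = 1.435e+04
|H(j7.6)| = 14400 / 1.435e+04 = 1.0032
20 log₁₀(1.0032) = 0.028 dB

0.03 dB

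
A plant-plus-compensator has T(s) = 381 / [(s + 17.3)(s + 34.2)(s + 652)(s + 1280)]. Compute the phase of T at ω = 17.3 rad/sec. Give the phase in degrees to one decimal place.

-74.1 deg

∠(j17.3 + 17.3) = arctan(17.3/17.3) = 45.00°
∠(j17.3 + 34.2) = arctan(17.3/34.2) = 26.83°
∠(j17.3 + 652) = arctan(17.3/652) = 1.52°
∠(j17.3 + 1280) = arctan(17.3/1280) = 0.77°
∠T(j17.3) = − (45.00° + 26.83° + 1.52° + 0.77°) = -74.13°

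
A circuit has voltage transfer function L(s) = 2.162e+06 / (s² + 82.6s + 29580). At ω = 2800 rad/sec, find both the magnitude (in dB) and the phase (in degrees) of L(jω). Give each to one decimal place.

|L| = -11.2 dB, ∠L = -178.3 deg

|(j2800)² + 82.6(j2800) + 29580| = |-7.8104e+06 + j2.3128e+05| = 7.814e+06
|L(j2800)| = 2.162e+06 / 7.814e+06 = 0.27669
20 log₁₀(0.27669) = -11.16 dB
∠[(j2800)² + 82.6(j2800) + 29580] = ∠[-7.8104e+06 + j2.3128e+05] = 178.30°
∠L(j2800) = −178.30° = -178.30°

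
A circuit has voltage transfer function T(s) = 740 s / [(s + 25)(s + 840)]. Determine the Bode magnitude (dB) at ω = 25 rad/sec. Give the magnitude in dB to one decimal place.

|j25| = 25
|j25 + 25| = √(25² + 25²) = 35.36
|j25 + 840| = √(25² + 840²) = 840.4
|T(j25)| = 740 × 25 / (35.36 × 840.4) = 0.62265
20 log₁₀(0.62265) = -4.12 dB

-4.1 dB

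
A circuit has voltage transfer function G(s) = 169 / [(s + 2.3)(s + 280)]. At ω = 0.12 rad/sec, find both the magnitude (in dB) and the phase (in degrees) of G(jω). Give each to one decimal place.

|G| = -11.6 dB, ∠G = -3.0°

|j0.12 + 2.3| = √(0.12² + 2.3²) = 2.303
|j0.12 + 280| = √(0.12² + 280²) = 280
|G(j0.12)| = 169 / (2.303 × 280) = 0.26207
20 log₁₀(0.26207) = -11.63 dB
∠(j0.12 + 2.3) = arctan(0.12/2.3) = 2.99°
∠(j0.12 + 280) = arctan(0.12/280) = 0.02°
∠G(j0.12) = − (2.99° + 0.02°) = -3.01°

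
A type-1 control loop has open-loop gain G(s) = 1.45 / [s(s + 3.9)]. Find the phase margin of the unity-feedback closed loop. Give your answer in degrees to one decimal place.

Gain crossover: |G(jω)| = 1 at ω ≈ 0.37 rad/sec.
∠G(j0.37) = −90° − arctan(0.37/3.9) ≈ -95.42°
PM = 180° + (-95.42°) = 84.58°

84.6 deg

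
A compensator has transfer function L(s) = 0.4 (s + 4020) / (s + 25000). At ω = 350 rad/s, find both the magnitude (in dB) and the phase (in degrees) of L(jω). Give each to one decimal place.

|j350 + 4020| = √(350² + 4020²) = 4035
|j350 + 25000| = √(350² + 25000²) = 2.5e+04
|L(j350)| = 0.4 × 4035 / 2.5e+04 = 0.064557
20 log₁₀(0.064557) = -23.80 dB
∠(j350 + 4020) = arctan(350/4020) = 4.98°
∠(j350 + 25000) = arctan(350/25000) = 0.80°
∠L(j350) = 4.98° − 0.80° = 4.17°

|L| = -23.8 dB, ∠L = 4.2°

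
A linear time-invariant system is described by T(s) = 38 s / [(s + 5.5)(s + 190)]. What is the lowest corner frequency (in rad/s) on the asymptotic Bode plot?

Break frequencies occur at each pole and zero magnitude: 5.5 rad/s, 190 rad/s.
The lowest is 5.5 rad/s.

5.5 rad/s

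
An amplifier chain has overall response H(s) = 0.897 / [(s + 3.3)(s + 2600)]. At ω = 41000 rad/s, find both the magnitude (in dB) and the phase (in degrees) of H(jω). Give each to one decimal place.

|j41000 + 3.3| = √(41000² + 3.3²) = 4.1e+04
|j41000 + 2600| = √(41000² + 2600²) = 4.108e+04
|H(j41000)| = 0.897 / (4.1e+04 × 4.108e+04) = 5.3254e-10
20 log₁₀(5.3254e-10) = -185.47 dB
∠(j41000 + 3.3) = arctan(41000/3.3) = 90.00°
∠(j41000 + 2600) = arctan(41000/2600) = 86.37°
∠H(j41000) = − (90.00° + 86.37°) = -176.37°

|H| = -185.5 dB, ∠H = -176.4°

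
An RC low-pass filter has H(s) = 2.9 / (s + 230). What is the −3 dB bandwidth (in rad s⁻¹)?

230 rad s⁻¹

For a single-pole low-pass, the −3 dB point is at the pole: ω = 230 rad s⁻¹.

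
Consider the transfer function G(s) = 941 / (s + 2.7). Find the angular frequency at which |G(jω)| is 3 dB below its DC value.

2.7 rad/s

For a single-pole low-pass, the −3 dB point is at the pole: ω = 2.7 rad/s.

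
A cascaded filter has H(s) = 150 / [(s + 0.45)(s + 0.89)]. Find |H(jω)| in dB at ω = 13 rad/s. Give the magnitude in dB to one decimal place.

|j13 + 0.45| = √(13² + 0.45²) = 13.01
|j13 + 0.89| = √(13² + 0.89²) = 13.03
|H(j13)| = 150 / (13.01 × 13.03) = 0.88497
20 log₁₀(0.88497) = -1.06 dB

-1.1 dB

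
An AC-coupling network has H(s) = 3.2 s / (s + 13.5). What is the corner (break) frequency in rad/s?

The single real pole at s = −13.5 gives a corner at ω = 13.5 rad/s.

13.5 rad/s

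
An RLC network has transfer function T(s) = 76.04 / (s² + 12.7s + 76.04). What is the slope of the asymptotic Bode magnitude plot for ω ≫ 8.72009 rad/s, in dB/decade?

With 0 zeros and 2 poles, the high-frequency asymptotic slope is 20 × (0 − 2) = -40 dB/decade.

-40 dB/decade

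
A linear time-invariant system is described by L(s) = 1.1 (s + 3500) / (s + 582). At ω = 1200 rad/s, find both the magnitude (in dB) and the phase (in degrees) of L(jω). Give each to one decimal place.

|L| = 9.7 dB, ∠L = -45.2°

|j1200 + 3500| = √(1200² + 3500²) = 3700
|j1200 + 582| = √(1200² + 582²) = 1334
|L(j1200)| = 1.1 × 3700 / 1334 = 3.0517
20 log₁₀(3.0517) = 9.69 dB
∠(j1200 + 3500) = arctan(1200/3500) = 18.92°
∠(j1200 + 582) = arctan(1200/582) = 64.13°
∠L(j1200) = 18.92° − 64.13° = -45.20°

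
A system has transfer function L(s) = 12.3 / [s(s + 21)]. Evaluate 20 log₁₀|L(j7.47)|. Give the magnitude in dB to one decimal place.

|j7.47 + 21| = √(7.47² + 21²) = 22.29
|j7.47| = 7.47
|L(j7.47)| = 12.3 / (22.29 × 7.47) = 0.073874
20 log₁₀(0.073874) = -22.63 dB

-22.6 dB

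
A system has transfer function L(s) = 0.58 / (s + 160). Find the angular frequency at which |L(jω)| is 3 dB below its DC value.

160 rad s⁻¹

For a single-pole low-pass, the −3 dB point is at the pole: ω = 160 rad s⁻¹.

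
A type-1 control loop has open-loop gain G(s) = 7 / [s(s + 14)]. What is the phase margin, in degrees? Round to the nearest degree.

Gain crossover: |G(jω)| = 1 at ω ≈ 0.5 rad/s.
∠G(j0.5) = −90° − arctan(0.5/14) ≈ -92.04°
PM = 180° + (-92.04°) = 87.96°

88 deg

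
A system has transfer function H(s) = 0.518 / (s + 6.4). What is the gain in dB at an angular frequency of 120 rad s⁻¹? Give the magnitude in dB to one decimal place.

|j120 + 6.4| = √(120² + 6.4²) = 120.2
|H(j120)| = 0.518 / 120.2 = 0.0043105
20 log₁₀(0.0043105) = -47.31 dB

-47.3 dB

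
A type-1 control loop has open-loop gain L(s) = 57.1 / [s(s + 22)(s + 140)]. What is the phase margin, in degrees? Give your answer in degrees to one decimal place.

Gain crossover: |L(jω)| = 1 at ω ≈ 0.0185 rad/s.
∠L(j0.0185) = −90° − arctan(0.0185/22) − arctan(0.0185/140) ≈ -90.06°
PM = 180° + (-90.06°) = 89.94°

89.9°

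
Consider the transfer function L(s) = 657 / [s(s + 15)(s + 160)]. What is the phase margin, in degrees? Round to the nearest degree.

89°

Gain crossover: |L(jω)| = 1 at ω ≈ 0.274 rad/sec.
∠L(j0.274) = −90° − arctan(0.274/15) − arctan(0.274/160) ≈ -91.14°
PM = 180° + (-91.14°) = 88.86°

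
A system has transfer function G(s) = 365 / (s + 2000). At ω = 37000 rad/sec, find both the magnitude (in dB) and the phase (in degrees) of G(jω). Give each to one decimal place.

|j37000 + 2000| = √(37000² + 2000²) = 3.705e+04
|G(j37000)| = 365 / 3.705e+04 = 0.0098505
20 log₁₀(0.0098505) = -40.13 dB
∠(j37000 + 2000) = arctan(37000/2000) = 86.91°
∠G(j37000) = −86.91° = -86.91°

|G| = -40.1 dB, ∠G = -86.9°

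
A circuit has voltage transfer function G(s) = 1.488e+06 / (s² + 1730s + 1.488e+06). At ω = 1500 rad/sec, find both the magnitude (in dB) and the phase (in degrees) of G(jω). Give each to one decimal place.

|G| = -5.2 dB, ∠G = -106.4 deg

|(j1500)² + 1730(j1500) + 1.488e+06| = |-7.62e+05 + j2.595e+06| = 2.705e+06
|G(j1500)| = 1.488e+06 / 2.705e+06 = 0.55018
20 log₁₀(0.55018) = -5.19 dB
∠[(j1500)² + 1730(j1500) + 1.488e+06] = ∠[-7.62e+05 + j2.595e+06] = 106.36°
∠G(j1500) = −106.36° = -106.36°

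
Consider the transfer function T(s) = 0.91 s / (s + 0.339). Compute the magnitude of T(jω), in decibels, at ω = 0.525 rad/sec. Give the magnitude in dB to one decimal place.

|j0.525| = 0.525
|j0.525 + 0.339| = √(0.525² + 0.339²) = 0.6249
|T(j0.525)| = 0.91 × 0.525 / 0.6249 = 0.76448
20 log₁₀(0.76448) = -2.33 dB

-2.3 dB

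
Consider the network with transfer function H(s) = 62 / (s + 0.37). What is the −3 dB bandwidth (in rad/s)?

0.37 rad/s

For a single-pole low-pass, the −3 dB point is at the pole: ω = 0.37 rad/s.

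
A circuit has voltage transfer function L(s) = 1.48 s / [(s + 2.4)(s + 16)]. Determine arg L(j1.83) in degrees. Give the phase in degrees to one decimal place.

46.1 deg

∠(j1.83) = 90.00°
∠(j1.83 + 2.4) = arctan(1.83/2.4) = 37.33°
∠(j1.83 + 16) = arctan(1.83/16) = 6.52°
∠L(j1.83) = 90.00° − (37.33° + 6.52°) = 46.15°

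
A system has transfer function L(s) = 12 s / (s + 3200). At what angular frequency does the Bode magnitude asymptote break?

The single real pole at s = −3200 gives a corner at ω = 3200 rad s⁻¹.

3200 rad s⁻¹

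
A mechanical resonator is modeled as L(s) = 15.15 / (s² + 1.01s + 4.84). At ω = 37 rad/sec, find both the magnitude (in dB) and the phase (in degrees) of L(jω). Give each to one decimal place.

|L| = -39.1 dB, ∠L = -178.4°

|(j37)² + 1.01(j37) + 4.84| = |-1364.2 + j37.37| = 1365
|L(j37)| = 15.15 / 1365 = 0.011102
20 log₁₀(0.011102) = -39.09 dB
∠[(j37)² + 1.01(j37) + 4.84] = ∠[-1364.2 + j37.37] = 178.43°
∠L(j37) = −178.43° = -178.43°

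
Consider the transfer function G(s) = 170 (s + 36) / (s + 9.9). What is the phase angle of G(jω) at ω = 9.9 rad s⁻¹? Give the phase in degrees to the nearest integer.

∠(j9.9 + 36) = arctan(9.9/36) = 15.38°
∠(j9.9 + 9.9) = arctan(9.9/9.9) = 45.00°
∠G(j9.9) = 15.38° − 45.00° = -29.62°

-30°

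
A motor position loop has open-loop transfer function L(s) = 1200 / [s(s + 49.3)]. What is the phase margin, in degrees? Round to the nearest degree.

Gain crossover: |L(jω)| = 1 at ω ≈ 22.2 rad/s.
∠L(j22.2) = −90° − arctan(22.2/49.3) ≈ -114.24°
PM = 180° + (-114.24°) = 65.76°

66 deg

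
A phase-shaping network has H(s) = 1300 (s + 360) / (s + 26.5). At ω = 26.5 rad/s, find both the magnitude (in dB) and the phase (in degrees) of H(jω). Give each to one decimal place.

|H| = 82.0 dB, ∠H = -40.8°

|j26.5 + 360| = √(26.5² + 360²) = 361
|j26.5 + 26.5| = √(26.5² + 26.5²) = 37.48
|H(j26.5)| = 1300 × 361 / 37.48 = 12522
20 log₁₀(12522) = 81.95 dB
∠(j26.5 + 360) = arctan(26.5/360) = 4.21°
∠(j26.5 + 26.5) = arctan(26.5/26.5) = 45.00°
∠H(j26.5) = 4.21° − 45.00° = -40.79°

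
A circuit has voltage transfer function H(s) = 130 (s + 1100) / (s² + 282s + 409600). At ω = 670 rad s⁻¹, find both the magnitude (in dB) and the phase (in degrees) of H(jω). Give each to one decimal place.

|j670 + 1100| = √(670² + 1100²) = 1288
|(j670)² + 282(j670) + 409600| = |-39300 + j1.8894e+05| = 1.93e+05
|H(j670)| = 130 × 1288 / 1.93e+05 = 0.86763
20 log₁₀(0.86763) = -1.23 dB
∠(j670 + 1100) = arctan(670/1100) = 31.35°
∠[(j670)² + 282(j670) + 409600] = ∠[-39300 + j1.8894e+05] = 101.75°
∠H(j670) = 31.35° − 101.75° = -70.40°

|H| = -1.2 dB, ∠H = -70.4 deg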